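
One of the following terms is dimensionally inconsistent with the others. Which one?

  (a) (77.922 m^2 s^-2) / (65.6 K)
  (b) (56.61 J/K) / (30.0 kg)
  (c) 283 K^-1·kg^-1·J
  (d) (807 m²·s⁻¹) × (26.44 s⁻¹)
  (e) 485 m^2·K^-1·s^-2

Work out the base dimensions of each:
  (a) [m²·s⁻²] / [K] = m²·s⁻²·K⁻¹
  (b) [kg·m²·s⁻²·K⁻¹] / [kg] = m²·s⁻²·K⁻¹
  (c) J·kg⁻¹·K⁻¹ = N·m·kg⁻¹·K⁻¹ = m²·s⁻²·K⁻¹
  (d) [m²·s⁻¹] · [s⁻¹] = m²·s⁻²
  (e) m²·s⁻²·K⁻¹
All reduce to m²·s⁻²·K⁻¹ except (d), which is m²·s⁻².

(d)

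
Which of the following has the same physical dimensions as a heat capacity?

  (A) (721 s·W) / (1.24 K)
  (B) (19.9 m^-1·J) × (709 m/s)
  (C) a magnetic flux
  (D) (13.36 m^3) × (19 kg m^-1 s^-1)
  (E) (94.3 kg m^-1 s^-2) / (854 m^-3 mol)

(A)

Reference: [heat capacity] = kg·m²·s⁻²·K⁻¹.
Each option:
  (A) [kg·m²·s⁻²] / [K] = kg·m²·s⁻²·K⁻¹  ← same
  (B) [kg·m·s⁻²] · [m·s⁻¹] = kg·m²·s⁻³
  (C) [magnetic flux] = kg·m²·s⁻²·A⁻¹
  (D) [m³] · [kg·m⁻¹·s⁻¹] = kg·m²·s⁻¹
  (E) [kg·m⁻¹·s⁻²] / [m⁻³·mol] = kg·m²·s⁻²·mol⁻¹
Only (A) matches kg·m²·s⁻²·K⁻¹.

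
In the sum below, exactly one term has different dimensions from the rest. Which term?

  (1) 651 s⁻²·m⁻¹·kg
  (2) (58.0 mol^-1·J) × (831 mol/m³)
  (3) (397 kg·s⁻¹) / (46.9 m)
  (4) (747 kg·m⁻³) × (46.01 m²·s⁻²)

Work out the base dimensions of each:
  (1) kg·m⁻¹·s⁻²
  (2) [kg·m²·s⁻²·mol⁻¹] · [m⁻³·mol] = kg·m⁻¹·s⁻²
  (3) [kg·s⁻¹] / [m] = kg·m⁻¹·s⁻¹
  (4) [kg·m⁻³] · [m²·s⁻²] = kg·m⁻¹·s⁻²
All reduce to kg·m⁻¹·s⁻² except (3), which is kg·m⁻¹·s⁻¹.

(3)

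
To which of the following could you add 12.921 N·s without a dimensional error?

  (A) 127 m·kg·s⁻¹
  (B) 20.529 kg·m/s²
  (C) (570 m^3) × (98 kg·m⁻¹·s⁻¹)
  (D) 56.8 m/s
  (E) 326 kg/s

(A)

Reference: N·s = kg·m·s⁻²·s = kg·m·s⁻¹.
Each option:
  (A) kg·m·s⁻¹  ← same
  (B) kg·m·s⁻²
  (C) [m³] · [kg·m⁻¹·s⁻¹] = kg·m²·s⁻¹
  (D) m·s⁻¹
  (E) kg·s⁻¹
Only (A) matches kg·m·s⁻¹.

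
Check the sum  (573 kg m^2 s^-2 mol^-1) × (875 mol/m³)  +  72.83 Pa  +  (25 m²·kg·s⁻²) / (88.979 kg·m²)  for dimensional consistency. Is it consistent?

No

Work out the base dimensions of each:
  (573 kg m^2 s^-2 mol^-1) × (875 mol/m³):  [kg·m²·s⁻²·mol⁻¹] · [m⁻³·mol] = kg·m⁻¹·s⁻²
  72.83 Pa:  Pa = N·m⁻² = kg·m⁻¹·s⁻²
  (25 m²·kg·s⁻²) / (88.979 kg·m²):  [kg·m²·s⁻²] / [kg·m²] = s⁻²
The terms do not share a single dimension (kg·m⁻¹·s⁻² vs s⁻²).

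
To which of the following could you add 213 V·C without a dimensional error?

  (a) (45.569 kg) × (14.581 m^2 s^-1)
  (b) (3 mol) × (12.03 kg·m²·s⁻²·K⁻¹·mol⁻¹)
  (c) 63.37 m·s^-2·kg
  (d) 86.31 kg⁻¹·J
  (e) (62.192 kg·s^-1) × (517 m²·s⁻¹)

(e)

Reference: C·V = s·A·J·C⁻¹ = kg·m²·s⁻².
Each option:
  (a) [kg] · [m²·s⁻¹] = kg·m²·s⁻¹
  (b) [mol] · [kg·m²·s⁻²·K⁻¹·mol⁻¹] = kg·m²·s⁻²·K⁻¹
  (c) kg·m·s⁻²
  (d) J·kg⁻¹ = N·m·kg⁻¹ = m²·s⁻²
  (e) [kg·s⁻¹] · [m²·s⁻¹] = kg·m²·s⁻²  ← same
Only (e) matches kg·m²·s⁻².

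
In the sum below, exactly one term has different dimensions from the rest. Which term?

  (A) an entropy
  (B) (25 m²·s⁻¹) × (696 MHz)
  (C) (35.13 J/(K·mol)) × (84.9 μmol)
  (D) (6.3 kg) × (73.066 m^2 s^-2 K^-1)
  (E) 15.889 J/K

(B)

Dimensions:
  (A) [entropy] = kg·m²·s⁻²·K⁻¹
  (B) [m²·s⁻¹] · [s⁻¹] = m²·s⁻²
  (C) [kg·m²·s⁻²·K⁻¹·mol⁻¹] · [mol] = kg·m²·s⁻²·K⁻¹
  (D) [kg] · [m²·s⁻²·K⁻¹] = kg·m²·s⁻²·K⁻¹
  (E) J·K⁻¹ = N·m·K⁻¹ = kg·m²·s⁻²·K⁻¹
All reduce to kg·m²·s⁻²·K⁻¹ except (B), which is m²·s⁻².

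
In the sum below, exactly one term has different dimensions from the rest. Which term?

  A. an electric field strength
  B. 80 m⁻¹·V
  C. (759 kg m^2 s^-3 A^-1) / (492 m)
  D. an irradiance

D.

Reduce each to base SI dimensions:
  A. [electric field strength] = kg·m·s⁻³·A⁻¹
  B. V·m⁻¹ = J·C⁻¹·m⁻¹ = kg·m·s⁻³·A⁻¹
  C. [kg·m²·s⁻³·A⁻¹] / [m] = kg·m·s⁻³·A⁻¹
  D. [irradiance] = kg·s⁻³
All reduce to kg·m·s⁻³·A⁻¹ except D., which is kg·s⁻³.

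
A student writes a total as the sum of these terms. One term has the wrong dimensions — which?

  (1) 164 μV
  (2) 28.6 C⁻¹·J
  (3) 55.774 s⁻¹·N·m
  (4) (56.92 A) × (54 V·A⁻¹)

Dimensions:
  (1) V = J·C⁻¹ = kg·m²·s⁻³·A⁻¹
  (2) J·C⁻¹ = N·m·(s·A)⁻¹ = kg·m²·s⁻³·A⁻¹
  (3) N·m·s⁻¹ = kg·m·s⁻²·m·s⁻¹ = kg·m²·s⁻³
  (4) [A] · [kg·m²·s⁻³·A⁻²] = kg·m²·s⁻³·A⁻¹
All reduce to kg·m²·s⁻³·A⁻¹ except (3), which is kg·m²·s⁻³.

(3)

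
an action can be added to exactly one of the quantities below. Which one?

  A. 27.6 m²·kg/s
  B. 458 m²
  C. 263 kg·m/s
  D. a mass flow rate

Reference: [action] = kg·m²·s⁻¹.
Each option:
  A. kg·m²·s⁻¹  ← same
  B. m²
  C. kg·m·s⁻¹
  D. [mass flow rate] = kg·s⁻¹
Only A. matches kg·m²·s⁻¹.

A.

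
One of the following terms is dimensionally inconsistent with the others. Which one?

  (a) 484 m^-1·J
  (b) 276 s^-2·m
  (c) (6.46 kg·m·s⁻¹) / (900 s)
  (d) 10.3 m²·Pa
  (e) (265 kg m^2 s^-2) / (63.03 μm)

(b)

Dimensions:
  (a) J·m⁻¹ = N·m·m⁻¹ = kg·m·s⁻²
  (b) m·s⁻²
  (c) [kg·m·s⁻¹] / [s] = kg·m·s⁻²
  (d) Pa·m² = N·m⁻²·m² = kg·m·s⁻²
  (e) [kg·m²·s⁻²] / [m] = kg·m·s⁻²
All reduce to kg·m·s⁻² except (b), which is m·s⁻².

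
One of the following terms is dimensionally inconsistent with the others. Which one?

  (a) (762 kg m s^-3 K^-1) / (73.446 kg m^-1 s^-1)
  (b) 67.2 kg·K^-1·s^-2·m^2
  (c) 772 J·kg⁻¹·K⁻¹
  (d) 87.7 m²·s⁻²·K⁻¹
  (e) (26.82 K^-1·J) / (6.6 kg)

Work out the base dimensions of each:
  (a) [kg·m·s⁻³·K⁻¹] / [kg·m⁻¹·s⁻¹] = m²·s⁻²·K⁻¹
  (b) kg·m²·s⁻²·K⁻¹
  (c) J·kg⁻¹·K⁻¹ = N·m·kg⁻¹·K⁻¹ = m²·s⁻²·K⁻¹
  (d) m²·s⁻²·K⁻¹
  (e) [kg·m²·s⁻²·K⁻¹] / [kg] = m²·s⁻²·K⁻¹
All reduce to m²·s⁻²·K⁻¹ except (b), which is kg·m²·s⁻²·K⁻¹.

(b)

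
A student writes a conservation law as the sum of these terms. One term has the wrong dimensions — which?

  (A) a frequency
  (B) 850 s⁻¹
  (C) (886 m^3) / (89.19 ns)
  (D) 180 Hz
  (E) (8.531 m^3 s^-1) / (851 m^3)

Work out the base dimensions of each:
  (A) [frequency] = s⁻¹
  (B) s⁻¹
  (C) [m³] / [s] = m³·s⁻¹
  (D) Hz = s⁻¹
  (E) [m³·s⁻¹] / [m³] = s⁻¹
All reduce to s⁻¹ except (C), which is m³·s⁻¹.

(C)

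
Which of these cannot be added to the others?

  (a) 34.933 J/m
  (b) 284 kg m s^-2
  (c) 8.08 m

Reduce each to base SI dimensions:
  (a) J·m⁻¹ = N·m·m⁻¹ = kg·m·s⁻²
  (b) kg·m·s⁻²
  (c) m
All reduce to kg·m·s⁻² except (c), which is m.

(c)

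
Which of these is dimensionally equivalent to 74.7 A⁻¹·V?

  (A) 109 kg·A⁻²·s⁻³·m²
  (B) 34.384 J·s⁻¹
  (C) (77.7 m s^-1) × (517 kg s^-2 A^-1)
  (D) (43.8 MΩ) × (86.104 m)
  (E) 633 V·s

Reference: V·A⁻¹ = J·C⁻¹·A⁻¹ = kg·m²·s⁻³·A⁻².
Each option:
  (A) kg·m²·s⁻³·A⁻²  ← same
  (B) J·s⁻¹ = N·m·s⁻¹ = kg·m²·s⁻³
  (C) [m·s⁻¹] · [kg·s⁻²·A⁻¹] = kg·m·s⁻³·A⁻¹
  (D) [kg·m²·s⁻³·A⁻²] · [m] = kg·m³·s⁻³·A⁻²
  (E) V·s = J·C⁻¹·s = kg·m²·s⁻²·A⁻¹
Only (A) matches kg·m²·s⁻³·A⁻².

(A)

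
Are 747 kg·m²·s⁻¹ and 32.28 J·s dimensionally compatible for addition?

Work out the base dimensions of each:
  747 kg·m²·s⁻¹:  kg·m²·s⁻¹
  32.28 J·s:  J·s = N·m·s = kg·m²·s⁻¹
Both are kg·m²·s⁻¹, so they have the same dimensions and can be added.

Yes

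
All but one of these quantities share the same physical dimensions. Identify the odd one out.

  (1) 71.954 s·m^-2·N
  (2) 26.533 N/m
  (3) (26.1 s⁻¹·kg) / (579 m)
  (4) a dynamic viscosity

Expand each in SI base units:
  (1) N·s·m⁻² = kg·m·s⁻²·s·m⁻² = kg·m⁻¹·s⁻¹
  (2) N·m⁻¹ = kg·m·s⁻²·m⁻¹ = kg·s⁻²
  (3) [kg·s⁻¹] / [m] = kg·m⁻¹·s⁻¹
  (4) [dynamic viscosity] = kg·m⁻¹·s⁻¹
All reduce to kg·m⁻¹·s⁻¹ except (2), which is kg·s⁻².

(2)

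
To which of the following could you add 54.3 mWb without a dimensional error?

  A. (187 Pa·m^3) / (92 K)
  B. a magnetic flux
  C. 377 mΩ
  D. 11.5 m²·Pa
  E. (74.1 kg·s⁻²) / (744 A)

B.

Reference: Wb = V·s = kg·m²·s⁻²·A⁻¹.
Each option:
  A. [kg·m²·s⁻²] / [K] = kg·m²·s⁻²·K⁻¹
  B. [magnetic flux] = kg·m²·s⁻²·A⁻¹  ← same
  C. Ω = V·A⁻¹ = kg·m²·s⁻³·A⁻²
  D. Pa·m² = N·m⁻²·m² = kg·m·s⁻²
  E. [kg·s⁻²] / [A] = kg·s⁻²·A⁻¹
Only B. matches kg·m²·s⁻²·A⁻¹.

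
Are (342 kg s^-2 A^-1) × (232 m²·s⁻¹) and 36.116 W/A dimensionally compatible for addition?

Work out the base dimensions of each:
  (342 kg s^-2 A^-1) × (232 m²·s⁻¹):  [kg·s⁻²·A⁻¹] · [m²·s⁻¹] = kg·m²·s⁻³·A⁻¹
  36.116 W/A:  W·A⁻¹ = J·s⁻¹·A⁻¹ = kg·m²·s⁻³·A⁻¹
Both are kg·m²·s⁻³·A⁻¹, so they have the same dimensions and can be added.

Yes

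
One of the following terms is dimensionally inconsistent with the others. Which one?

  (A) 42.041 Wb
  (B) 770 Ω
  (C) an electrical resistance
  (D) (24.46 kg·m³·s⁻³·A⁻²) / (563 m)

(A)

Expand each in SI base units:
  (A) Wb = V·s = kg·m²·s⁻²·A⁻¹
  (B) Ω = V·A⁻¹ = kg·m²·s⁻³·A⁻²
  (C) [electrical resistance] = kg·m²·s⁻³·A⁻²
  (D) [kg·m³·s⁻³·A⁻²] / [m] = kg·m²·s⁻³·A⁻²
All reduce to kg·m²·s⁻³·A⁻² except (A), which is kg·m²·s⁻²·A⁻¹.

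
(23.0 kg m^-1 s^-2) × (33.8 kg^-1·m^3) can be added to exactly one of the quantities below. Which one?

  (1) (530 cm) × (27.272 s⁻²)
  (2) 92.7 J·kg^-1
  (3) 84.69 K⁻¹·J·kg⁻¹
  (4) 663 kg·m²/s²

(2)

Reference: [kg·m⁻¹·s⁻²] · [kg⁻¹·m³] = m²·s⁻².
Each option:
  (1) [m] · [s⁻²] = m·s⁻²
  (2) J·kg⁻¹ = N·m·kg⁻¹ = m²·s⁻²  ← same
  (3) J·kg⁻¹·K⁻¹ = N·m·kg⁻¹·K⁻¹ = m²·s⁻²·K⁻¹
  (4) kg·m²·s⁻²
Only (2) matches m²·s⁻².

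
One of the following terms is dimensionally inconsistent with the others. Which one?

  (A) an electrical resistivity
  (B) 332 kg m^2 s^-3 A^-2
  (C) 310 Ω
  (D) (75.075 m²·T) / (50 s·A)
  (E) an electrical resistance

(A)

Expand each in SI base units:
  (A) [electrical resistivity] = kg·m³·s⁻³·A⁻²
  (B) kg·m²·s⁻³·A⁻²
  (C) Ω = V·A⁻¹ = kg·m²·s⁻³·A⁻²
  (D) [kg·m²·s⁻²·A⁻¹] / [s·A] = kg·m²·s⁻³·A⁻²
  (E) [electrical resistance] = kg·m²·s⁻³·A⁻²
All reduce to kg·m²·s⁻³·A⁻² except (A), which is kg·m³·s⁻³·A⁻².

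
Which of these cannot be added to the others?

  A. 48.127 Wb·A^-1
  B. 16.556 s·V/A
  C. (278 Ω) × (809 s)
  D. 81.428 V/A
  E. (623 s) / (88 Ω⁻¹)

D.

Dimensions:
  A. Wb·A⁻¹ = V·s·A⁻¹ = kg·m²·s⁻²·A⁻²
  B. V·s·A⁻¹ = J·C⁻¹·s·A⁻¹ = kg·m²·s⁻²·A⁻²
  C. [kg·m²·s⁻³·A⁻²] · [s] = kg·m²·s⁻²·A⁻²
  D. V·A⁻¹ = J·C⁻¹·A⁻¹ = kg·m²·s⁻³·A⁻²
  E. [s] / [kg⁻¹·m⁻²·s³·A²] = kg·m²·s⁻²·A⁻²
All reduce to kg·m²·s⁻²·A⁻² except D., which is kg·m²·s⁻³·A⁻².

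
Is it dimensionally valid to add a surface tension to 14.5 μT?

No

Reduce each to base SI dimensions:
  a surface tension:  [surface tension] = kg·s⁻²
  14.5 μT:  T = Wb·m⁻² = kg·s⁻²·A⁻¹
kg·s⁻² ≠ kg·s⁻²·A⁻¹, so they cannot be added.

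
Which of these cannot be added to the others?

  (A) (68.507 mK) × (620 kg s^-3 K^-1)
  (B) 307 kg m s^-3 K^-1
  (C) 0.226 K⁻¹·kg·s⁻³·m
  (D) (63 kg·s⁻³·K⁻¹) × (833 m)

(A)

Reduce each to base SI dimensions:
  (A) [K] · [kg·s⁻³·K⁻¹] = kg·s⁻³
  (B) kg·m·s⁻³·K⁻¹
  (C) kg·m·s⁻³·K⁻¹
  (D) [kg·s⁻³·K⁻¹] · [m] = kg·m·s⁻³·K⁻¹
All reduce to kg·m·s⁻³·K⁻¹ except (A), which is kg·s⁻³.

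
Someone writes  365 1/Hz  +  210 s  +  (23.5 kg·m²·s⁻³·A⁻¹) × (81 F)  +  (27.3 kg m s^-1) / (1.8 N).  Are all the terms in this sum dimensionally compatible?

No

Expand each in SI base units:
  365 1/Hz:  Hz⁻¹ = (s⁻¹)⁻¹ = s
  210 s:  s
  (23.5 kg·m²·s⁻³·A⁻¹) × (81 F):  [kg·m²·s⁻³·A⁻¹] · [kg⁻¹·m⁻²·s⁴·A²] = s·A
  (27.3 kg m s^-1) / (1.8 N):  [kg·m·s⁻¹] / [kg·m·s⁻²] = s
The terms do not share a single dimension (s vs s·A).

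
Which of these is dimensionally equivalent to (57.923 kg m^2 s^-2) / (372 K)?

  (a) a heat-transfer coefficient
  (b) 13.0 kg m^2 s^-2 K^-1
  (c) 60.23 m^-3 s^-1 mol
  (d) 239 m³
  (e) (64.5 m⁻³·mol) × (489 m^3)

(b)

Reference: [kg·m²·s⁻²] / [K] = kg·m²·s⁻²·K⁻¹.
Each option:
  (a) [heat-transfer coefficient] = kg·s⁻³·K⁻¹
  (b) kg·m²·s⁻²·K⁻¹  ← same
  (c) m⁻³·s⁻¹·mol
  (d) m³
  (e) [m⁻³·mol] · [m³] = mol
Only (b) matches kg·m²·s⁻²·K⁻¹.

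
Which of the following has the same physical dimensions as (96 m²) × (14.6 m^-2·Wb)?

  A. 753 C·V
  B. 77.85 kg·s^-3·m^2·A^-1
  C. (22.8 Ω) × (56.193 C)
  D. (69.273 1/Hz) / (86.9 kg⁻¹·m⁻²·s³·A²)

Reference: [m²] · [kg·s⁻²·A⁻¹] = kg·m²·s⁻²·A⁻¹.
Each option:
  A. C·V = s·A·J·C⁻¹ = kg·m²·s⁻²
  B. kg·m²·s⁻³·A⁻¹
  C. [kg·m²·s⁻³·A⁻²] · [s·A] = kg·m²·s⁻²·A⁻¹  ← same
  D. [s] / [kg⁻¹·m⁻²·s³·A²] = kg·m²·s⁻²·A⁻²
Only C. matches kg·m²·s⁻²·A⁻¹.

C.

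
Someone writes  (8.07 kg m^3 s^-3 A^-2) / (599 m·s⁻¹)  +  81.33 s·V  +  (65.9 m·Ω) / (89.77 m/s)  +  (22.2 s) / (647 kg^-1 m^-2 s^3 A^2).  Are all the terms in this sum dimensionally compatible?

No

Dimensions:
  (8.07 kg m^3 s^-3 A^-2) / (599 m·s⁻¹):  [kg·m³·s⁻³·A⁻²] / [m·s⁻¹] = kg·m²·s⁻²·A⁻²
  81.33 s·V:  V·s = J·C⁻¹·s = kg·m²·s⁻²·A⁻¹
  (65.9 m·Ω) / (89.77 m/s):  [kg·m³·s⁻³·A⁻²] / [m·s⁻¹] = kg·m²·s⁻²·A⁻²
  (22.2 s) / (647 kg^-1 m^-2 s^3 A^2):  [s] / [kg⁻¹·m⁻²·s³·A²] = kg·m²·s⁻²·A⁻²
The terms do not share a single dimension (kg·m²·s⁻²·A⁻² vs kg·m²·s⁻²·A⁻¹).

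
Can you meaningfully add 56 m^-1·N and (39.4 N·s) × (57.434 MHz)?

Expand each in SI base units:
  56 m^-1·N:  N·m⁻¹ = kg·m·s⁻²·m⁻¹ = kg·s⁻²
  (39.4 N·s) × (57.434 MHz):  [kg·m·s⁻¹] · [s⁻¹] = kg·m·s⁻²
kg·s⁻² ≠ kg·m·s⁻², so they cannot be added.

No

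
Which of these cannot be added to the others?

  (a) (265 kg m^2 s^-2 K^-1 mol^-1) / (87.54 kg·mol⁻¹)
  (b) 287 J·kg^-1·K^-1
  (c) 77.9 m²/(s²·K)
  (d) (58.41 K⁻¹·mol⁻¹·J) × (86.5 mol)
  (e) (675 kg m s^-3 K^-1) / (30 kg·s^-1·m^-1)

Reduce each to base SI dimensions:
  (a) [kg·m²·s⁻²·K⁻¹·mol⁻¹] / [kg·mol⁻¹] = m²·s⁻²·K⁻¹
  (b) J·kg⁻¹·K⁻¹ = N·m·kg⁻¹·K⁻¹ = m²·s⁻²·K⁻¹
  (c) m²·s⁻²·K⁻¹
  (d) [kg·m²·s⁻²·K⁻¹·mol⁻¹] · [mol] = kg·m²·s⁻²·K⁻¹
  (e) [kg·m·s⁻³·K⁻¹] / [kg·m⁻¹·s⁻¹] = m²·s⁻²·K⁻¹
All reduce to m²·s⁻²·K⁻¹ except (d), which is kg·m²·s⁻²·K⁻¹.

(d)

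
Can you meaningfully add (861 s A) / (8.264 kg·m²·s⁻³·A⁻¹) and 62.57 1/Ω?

No

Work out the base dimensions of each:
  (861 s A) / (8.264 kg·m²·s⁻³·A⁻¹):  [s·A] / [kg·m²·s⁻³·A⁻¹] = kg⁻¹·m⁻²·s⁴·A²
  62.57 1/Ω:  Ω⁻¹ = (V·A⁻¹)⁻¹ = kg⁻¹·m⁻²·s³·A²
kg⁻¹·m⁻²·s⁴·A² ≠ kg⁻¹·m⁻²·s³·A², so they cannot be added.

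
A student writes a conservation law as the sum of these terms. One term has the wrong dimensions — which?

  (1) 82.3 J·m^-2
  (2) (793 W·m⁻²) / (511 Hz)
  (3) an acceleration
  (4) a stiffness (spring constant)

(3)

Reduce each to base SI dimensions:
  (1) J·m⁻² = N·m·m⁻² = kg·s⁻²
  (2) [kg·s⁻³] / [s⁻¹] = kg·s⁻²
  (3) [acceleration] = m·s⁻²
  (4) [stiffness (spring constant)] = kg·s⁻²
All reduce to kg·s⁻² except (3), which is m·s⁻².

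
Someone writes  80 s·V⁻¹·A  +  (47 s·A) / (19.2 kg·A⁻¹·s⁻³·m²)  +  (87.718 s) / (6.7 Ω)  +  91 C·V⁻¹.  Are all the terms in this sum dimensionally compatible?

Work out the base dimensions of each:
  80 s·V⁻¹·A:  A·s·V⁻¹ = A·s·(J·C⁻¹)⁻¹ = kg⁻¹·m⁻²·s⁴·A²
  (47 s·A) / (19.2 kg·A⁻¹·s⁻³·m²):  [s·A] / [kg·m²·s⁻³·A⁻¹] = kg⁻¹·m⁻²·s⁴·A²
  (87.718 s) / (6.7 Ω):  [s] / [kg·m²·s⁻³·A⁻²] = kg⁻¹·m⁻²·s⁴·A²
  91 C·V⁻¹:  C·V⁻¹ = s·A·(J·C⁻¹)⁻¹ = kg⁻¹·m⁻²·s⁴·A²
Every term reduces to kg⁻¹·m⁻²·s⁴·A².

Yes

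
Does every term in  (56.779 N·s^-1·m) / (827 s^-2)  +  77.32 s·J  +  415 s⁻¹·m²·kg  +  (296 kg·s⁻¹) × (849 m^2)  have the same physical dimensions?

Work out the base dimensions of each:
  (56.779 N·s^-1·m) / (827 s^-2):  [kg·m²·s⁻³] / [s⁻²] = kg·m²·s⁻¹
  77.32 s·J:  J·s = N·m·s = kg·m²·s⁻¹
  415 s⁻¹·m²·kg:  kg·m²·s⁻¹
  (296 kg·s⁻¹) × (849 m^2):  [kg·s⁻¹] · [m²] = kg·m²·s⁻¹
Every term reduces to kg·m²·s⁻¹.

Yes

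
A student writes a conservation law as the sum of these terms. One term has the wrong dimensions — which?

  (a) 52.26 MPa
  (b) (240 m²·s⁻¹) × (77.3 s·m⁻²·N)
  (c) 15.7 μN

(a)

In SI base units:
  (a) Pa = N·m⁻² = kg·m⁻¹·s⁻²
  (b) [m²·s⁻¹] · [kg·m⁻¹·s⁻¹] = kg·m·s⁻²
  (c) N = kg·m·s⁻²
All reduce to kg·m·s⁻² except (a), which is kg·m⁻¹·s⁻².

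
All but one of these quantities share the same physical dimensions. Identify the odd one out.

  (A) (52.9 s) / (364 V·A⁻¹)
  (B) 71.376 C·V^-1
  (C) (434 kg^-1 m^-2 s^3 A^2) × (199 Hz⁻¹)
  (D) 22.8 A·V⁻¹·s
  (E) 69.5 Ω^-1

(E)

Reduce each to base SI dimensions:
  (A) [s] / [kg·m²·s⁻³·A⁻²] = kg⁻¹·m⁻²·s⁴·A²
  (B) C·V⁻¹ = s·A·(J·C⁻¹)⁻¹ = kg⁻¹·m⁻²·s⁴·A²
  (C) [kg⁻¹·m⁻²·s³·A²] · [s] = kg⁻¹·m⁻²·s⁴·A²
  (D) A·s·V⁻¹ = A·s·(J·C⁻¹)⁻¹ = kg⁻¹·m⁻²·s⁴·A²
  (E) Ω⁻¹ = (V·A⁻¹)⁻¹ = kg⁻¹·m⁻²·s³·A²
All reduce to kg⁻¹·m⁻²·s⁴·A² except (E), which is kg⁻¹·m⁻²·s³·A².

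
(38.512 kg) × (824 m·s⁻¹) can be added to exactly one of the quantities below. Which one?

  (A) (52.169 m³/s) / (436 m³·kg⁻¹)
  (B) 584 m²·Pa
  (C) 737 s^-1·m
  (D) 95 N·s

Reference: [kg] · [m·s⁻¹] = kg·m·s⁻¹.
Each option:
  (A) [m³·s⁻¹] / [kg⁻¹·m³] = kg·s⁻¹
  (B) Pa·m² = N·m⁻²·m² = kg·m·s⁻²
  (C) m·s⁻¹
  (D) N·s = kg·m·s⁻²·s = kg·m·s⁻¹  ← same
Only (D) matches kg·m·s⁻¹.

(D)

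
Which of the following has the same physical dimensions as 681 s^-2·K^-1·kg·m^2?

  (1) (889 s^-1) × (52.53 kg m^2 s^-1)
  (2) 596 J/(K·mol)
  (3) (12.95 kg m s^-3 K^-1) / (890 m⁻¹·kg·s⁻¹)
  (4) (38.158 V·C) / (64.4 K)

(4)

Reference: kg·m²·s⁻²·K⁻¹.
Each option:
  (1) [s⁻¹] · [kg·m²·s⁻¹] = kg·m²·s⁻²
  (2) J·mol⁻¹·K⁻¹ = N·m·mol⁻¹·K⁻¹ = kg·m²·s⁻²·K⁻¹·mol⁻¹
  (3) [kg·m·s⁻³·K⁻¹] / [kg·m⁻¹·s⁻¹] = m²·s⁻²·K⁻¹
  (4) [kg·m²·s⁻²] / [K] = kg·m²·s⁻²·K⁻¹  ← same
Only (4) matches kg·m²·s⁻²·K⁻¹.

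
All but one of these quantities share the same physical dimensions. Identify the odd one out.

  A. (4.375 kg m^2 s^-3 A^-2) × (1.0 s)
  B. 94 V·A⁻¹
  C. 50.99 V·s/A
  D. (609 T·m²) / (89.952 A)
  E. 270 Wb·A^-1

Reduce each to base SI dimensions:
  A. [kg·m²·s⁻³·A⁻²] · [s] = kg·m²·s⁻²·A⁻²
  B. V·A⁻¹ = J·C⁻¹·A⁻¹ = kg·m²·s⁻³·A⁻²
  C. V·s·A⁻¹ = J·C⁻¹·s·A⁻¹ = kg·m²·s⁻²·A⁻²
  D. [kg·m²·s⁻²·A⁻¹] / [A] = kg·m²·s⁻²·A⁻²
  E. Wb·A⁻¹ = V·s·A⁻¹ = kg·m²·s⁻²·A⁻²
All reduce to kg·m²·s⁻²·A⁻² except B., which is kg·m²·s⁻³·A⁻².

B.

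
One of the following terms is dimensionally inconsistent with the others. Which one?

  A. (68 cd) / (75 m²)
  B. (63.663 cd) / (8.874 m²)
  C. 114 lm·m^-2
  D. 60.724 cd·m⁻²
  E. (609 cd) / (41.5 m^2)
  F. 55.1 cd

F.

Reduce each to base SI dimensions:
  A. [cd] / [m²] = m⁻²·cd
  B. [cd] / [m²] = m⁻²·cd
  C. lm·m⁻² = cd·m⁻² = m⁻²·cd
  D. cd·m⁻² = m⁻²·cd
  E. [cd] / [m²] = m⁻²·cd
  F. cd
All reduce to m⁻²·cd except F., which is cd.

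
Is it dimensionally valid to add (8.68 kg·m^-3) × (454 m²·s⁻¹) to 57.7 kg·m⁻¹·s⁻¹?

Work out the base dimensions of each:
  (8.68 kg·m^-3) × (454 m²·s⁻¹):  [kg·m⁻³] · [m²·s⁻¹] = kg·m⁻¹·s⁻¹
  57.7 kg·m⁻¹·s⁻¹:  kg·m⁻¹·s⁻¹
Both are kg·m⁻¹·s⁻¹, so they have the same dimensions and can be added.

Yes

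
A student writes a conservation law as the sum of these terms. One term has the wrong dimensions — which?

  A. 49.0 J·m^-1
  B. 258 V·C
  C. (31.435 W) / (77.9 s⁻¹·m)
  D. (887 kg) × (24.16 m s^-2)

B.

Dimensions:
  A. J·m⁻¹ = N·m·m⁻¹ = kg·m·s⁻²
  B. C·V = s·A·J·C⁻¹ = kg·m²·s⁻²
  C. [kg·m²·s⁻³] / [m·s⁻¹] = kg·m·s⁻²
  D. [kg] · [m·s⁻²] = kg·m·s⁻²
All reduce to kg·m·s⁻² except B., which is kg·m²·s⁻².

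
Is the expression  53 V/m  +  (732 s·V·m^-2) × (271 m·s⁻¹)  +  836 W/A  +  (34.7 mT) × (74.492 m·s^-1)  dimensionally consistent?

Work out the base dimensions of each:
  53 V/m:  V·m⁻¹ = J·C⁻¹·m⁻¹ = kg·m·s⁻³·A⁻¹
  (732 s·V·m^-2) × (271 m·s⁻¹):  [kg·s⁻²·A⁻¹] · [m·s⁻¹] = kg·m·s⁻³·A⁻¹
  836 W/A:  W·A⁻¹ = J·s⁻¹·A⁻¹ = kg·m²·s⁻³·A⁻¹
  (34.7 mT) × (74.492 m·s^-1):  [kg·s⁻²·A⁻¹] · [m·s⁻¹] = kg·m·s⁻³·A⁻¹
The terms do not share a single dimension (kg·m²·s⁻³·A⁻¹ vs kg·m·s⁻³·A⁻¹).

No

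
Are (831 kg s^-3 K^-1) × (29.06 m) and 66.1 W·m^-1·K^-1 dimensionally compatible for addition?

Expand each in SI base units:
  (831 kg s^-3 K^-1) × (29.06 m):  [kg·s⁻³·K⁻¹] · [m] = kg·m·s⁻³·K⁻¹
  66.1 W·m^-1·K^-1:  W·m⁻¹·K⁻¹ = J·s⁻¹·m⁻¹·K⁻¹ = kg·m·s⁻³·K⁻¹
Both are kg·m·s⁻³·K⁻¹, so they have the same dimensions and can be added.

Yes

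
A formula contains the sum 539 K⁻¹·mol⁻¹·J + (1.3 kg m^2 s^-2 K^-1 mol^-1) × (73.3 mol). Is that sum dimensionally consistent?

Reduce each to base SI dimensions:
  539 K⁻¹·mol⁻¹·J:  J·mol⁻¹·K⁻¹ = N·m·mol⁻¹·K⁻¹ = kg·m²·s⁻²·K⁻¹·mol⁻¹
  (1.3 kg m^2 s^-2 K^-1 mol^-1) × (73.3 mol):  [kg·m²·s⁻²·K⁻¹·mol⁻¹] · [mol] = kg·m²·s⁻²·K⁻¹
kg·m²·s⁻²·K⁻¹·mol⁻¹ ≠ kg·m²·s⁻²·K⁻¹, so they cannot be added.

No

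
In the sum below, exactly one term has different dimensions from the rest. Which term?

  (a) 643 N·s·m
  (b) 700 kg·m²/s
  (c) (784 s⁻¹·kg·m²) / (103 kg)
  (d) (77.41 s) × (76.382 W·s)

Expand each in SI base units:
  (a) N·m·s = kg·m·s⁻²·m·s = kg·m²·s⁻¹
  (b) kg·m²·s⁻¹
  (c) [kg·m²·s⁻¹] / [kg] = m²·s⁻¹
  (d) [s] · [kg·m²·s⁻²] = kg·m²·s⁻¹
All reduce to kg·m²·s⁻¹ except (c), which is m²·s⁻¹.

(c)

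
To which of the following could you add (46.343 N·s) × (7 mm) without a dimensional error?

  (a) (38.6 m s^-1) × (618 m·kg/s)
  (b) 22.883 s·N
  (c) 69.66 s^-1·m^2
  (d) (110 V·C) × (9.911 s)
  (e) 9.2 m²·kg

Reference: [kg·m·s⁻¹] · [m] = kg·m²·s⁻¹.
Each option:
  (a) [m·s⁻¹] · [kg·m·s⁻¹] = kg·m²·s⁻²
  (b) N·s = kg·m·s⁻²·s = kg·m·s⁻¹
  (c) m²·s⁻¹
  (d) [kg·m²·s⁻²] · [s] = kg·m²·s⁻¹  ← same
  (e) kg·m²
Only (d) matches kg·m²·s⁻¹.

(d)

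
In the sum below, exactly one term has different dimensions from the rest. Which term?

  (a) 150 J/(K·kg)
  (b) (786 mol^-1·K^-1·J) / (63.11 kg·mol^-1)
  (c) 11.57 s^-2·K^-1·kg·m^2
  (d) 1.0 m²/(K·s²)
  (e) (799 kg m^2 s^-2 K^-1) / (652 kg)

In SI base units:
  (a) J·kg⁻¹·K⁻¹ = N·m·kg⁻¹·K⁻¹ = m²·s⁻²·K⁻¹
  (b) [kg·m²·s⁻²·K⁻¹·mol⁻¹] / [kg·mol⁻¹] = m²·s⁻²·K⁻¹
  (c) kg·m²·s⁻²·K⁻¹
  (d) m²·s⁻²·K⁻¹
  (e) [kg·m²·s⁻²·K⁻¹] / [kg] = m²·s⁻²·K⁻¹
All reduce to m²·s⁻²·K⁻¹ except (c), which is kg·m²·s⁻²·K⁻¹.

(c)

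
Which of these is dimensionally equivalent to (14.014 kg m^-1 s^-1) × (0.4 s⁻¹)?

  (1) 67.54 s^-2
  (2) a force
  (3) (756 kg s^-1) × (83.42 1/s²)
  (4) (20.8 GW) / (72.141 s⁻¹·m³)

Reference: [kg·m⁻¹·s⁻¹] · [s⁻¹] = kg·m⁻¹·s⁻².
Each option:
  (1) s⁻²
  (2) [force] = kg·m·s⁻²
  (3) [kg·s⁻¹] · [s⁻²] = kg·s⁻³
  (4) [kg·m²·s⁻³] / [m³·s⁻¹] = kg·m⁻¹·s⁻²  ← same
Only (4) matches kg·m⁻¹·s⁻².

(4)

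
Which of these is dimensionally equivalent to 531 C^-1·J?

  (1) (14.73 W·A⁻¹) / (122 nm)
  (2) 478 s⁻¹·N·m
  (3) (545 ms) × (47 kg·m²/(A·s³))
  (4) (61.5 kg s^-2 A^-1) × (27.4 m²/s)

Reference: J·C⁻¹ = N·m·(s·A)⁻¹ = kg·m²·s⁻³·A⁻¹.
Each option:
  (1) [kg·m²·s⁻³·A⁻¹] / [m] = kg·m·s⁻³·A⁻¹
  (2) N·m·s⁻¹ = kg·m·s⁻²·m·s⁻¹ = kg·m²·s⁻³
  (3) [s] · [kg·m²·s⁻³·A⁻¹] = kg·m²·s⁻²·A⁻¹
  (4) [kg·s⁻²·A⁻¹] · [m²·s⁻¹] = kg·m²·s⁻³·A⁻¹  ← same
Only (4) matches kg·m²·s⁻³·A⁻¹.

(4)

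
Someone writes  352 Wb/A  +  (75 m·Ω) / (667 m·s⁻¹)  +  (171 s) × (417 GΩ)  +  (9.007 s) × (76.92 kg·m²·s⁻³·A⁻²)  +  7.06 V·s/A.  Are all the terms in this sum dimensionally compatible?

In SI base units:
  352 Wb/A:  Wb·A⁻¹ = V·s·A⁻¹ = kg·m²·s⁻²·A⁻²
  (75 m·Ω) / (667 m·s⁻¹):  [kg·m³·s⁻³·A⁻²] / [m·s⁻¹] = kg·m²·s⁻²·A⁻²
  (171 s) × (417 GΩ):  [s] · [kg·m²·s⁻³·A⁻²] = kg·m²·s⁻²·A⁻²
  (9.007 s) × (76.92 kg·m²·s⁻³·A⁻²):  [s] · [kg·m²·s⁻³·A⁻²] = kg·m²·s⁻²·A⁻²
  7.06 V·s/A:  V·s·A⁻¹ = J·C⁻¹·s·A⁻¹ = kg·m²·s⁻²·A⁻²
Every term reduces to kg·m²·s⁻²·A⁻².

Yes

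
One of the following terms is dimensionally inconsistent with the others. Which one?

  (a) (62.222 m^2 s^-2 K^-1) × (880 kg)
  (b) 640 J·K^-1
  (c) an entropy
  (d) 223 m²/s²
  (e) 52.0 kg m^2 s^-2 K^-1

Work out the base dimensions of each:
  (a) [m²·s⁻²·K⁻¹] · [kg] = kg·m²·s⁻²·K⁻¹
  (b) J·K⁻¹ = N·m·K⁻¹ = kg·m²·s⁻²·K⁻¹
  (c) [entropy] = kg·m²·s⁻²·K⁻¹
  (d) m²·s⁻²
  (e) kg·m²·s⁻²·K⁻¹
All reduce to kg·m²·s⁻²·K⁻¹ except (d), which is m²·s⁻².

(d)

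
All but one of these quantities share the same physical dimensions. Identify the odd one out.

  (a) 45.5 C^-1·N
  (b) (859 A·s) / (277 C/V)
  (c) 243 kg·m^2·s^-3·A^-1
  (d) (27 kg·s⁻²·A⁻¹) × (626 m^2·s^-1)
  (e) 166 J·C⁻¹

Expand each in SI base units:
  (a) N·C⁻¹ = kg·m·s⁻²·(s·A)⁻¹ = kg·m·s⁻³·A⁻¹
  (b) [s·A] / [kg⁻¹·m⁻²·s⁴·A²] = kg·m²·s⁻³·A⁻¹
  (c) kg·m²·s⁻³·A⁻¹
  (d) [kg·s⁻²·A⁻¹] · [m²·s⁻¹] = kg·m²·s⁻³·A⁻¹
  (e) J·C⁻¹ = N·m·(s·A)⁻¹ = kg·m²·s⁻³·A⁻¹
All reduce to kg·m²·s⁻³·A⁻¹ except (a), which is kg·m·s⁻³·A⁻¹.

(a)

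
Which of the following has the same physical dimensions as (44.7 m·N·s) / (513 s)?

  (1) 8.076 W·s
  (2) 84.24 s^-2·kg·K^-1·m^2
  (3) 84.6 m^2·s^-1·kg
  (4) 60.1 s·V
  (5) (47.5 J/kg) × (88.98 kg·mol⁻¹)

(1)

Reference: [kg·m²·s⁻¹] / [s] = kg·m²·s⁻².
Each option:
  (1) W·s = J·s⁻¹·s = kg·m²·s⁻²  ← same
  (2) kg·m²·s⁻²·K⁻¹
  (3) kg·m²·s⁻¹
  (4) V·s = J·C⁻¹·s = kg·m²·s⁻²·A⁻¹
  (5) [m²·s⁻²] · [kg·mol⁻¹] = kg·m²·s⁻²·mol⁻¹
Only (1) matches kg·m²·s⁻².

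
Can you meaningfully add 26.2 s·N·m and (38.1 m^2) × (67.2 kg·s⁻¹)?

Reduce each to base SI dimensions:
  26.2 s·N·m:  N·m·s = kg·m·s⁻²·m·s = kg·m²·s⁻¹
  (38.1 m^2) × (67.2 kg·s⁻¹):  [m²] · [kg·s⁻¹] = kg·m²·s⁻¹
Both are kg·m²·s⁻¹, so they have the same dimensions and can be added.

Yes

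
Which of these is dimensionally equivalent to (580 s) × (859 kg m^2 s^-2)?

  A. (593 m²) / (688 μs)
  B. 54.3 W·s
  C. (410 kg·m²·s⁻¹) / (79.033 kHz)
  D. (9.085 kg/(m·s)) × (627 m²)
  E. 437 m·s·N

Reference: [s] · [kg·m²·s⁻²] = kg·m²·s⁻¹.
Each option:
  A. [m²] / [s] = m²·s⁻¹
  B. W·s = J·s⁻¹·s = kg·m²·s⁻²
  C. [kg·m²·s⁻¹] / [s⁻¹] = kg·m²
  D. [kg·m⁻¹·s⁻¹] · [m²] = kg·m·s⁻¹
  E. N·m·s = kg·m·s⁻²·m·s = kg·m²·s⁻¹  ← same
Only E. matches kg·m²·s⁻¹.

E.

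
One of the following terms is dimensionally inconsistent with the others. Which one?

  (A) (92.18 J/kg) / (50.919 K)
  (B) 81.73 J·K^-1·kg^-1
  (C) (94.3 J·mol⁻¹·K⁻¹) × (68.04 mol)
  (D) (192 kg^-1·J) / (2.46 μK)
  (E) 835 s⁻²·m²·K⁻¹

In SI base units:
  (A) [m²·s⁻²] / [K] = m²·s⁻²·K⁻¹
  (B) J·kg⁻¹·K⁻¹ = N·m·kg⁻¹·K⁻¹ = m²·s⁻²·K⁻¹
  (C) [kg·m²·s⁻²·K⁻¹·mol⁻¹] · [mol] = kg·m²·s⁻²·K⁻¹
  (D) [m²·s⁻²] / [K] = m²·s⁻²·K⁻¹
  (E) m²·s⁻²·K⁻¹
All reduce to m²·s⁻²·K⁻¹ except (C), which is kg·m²·s⁻²·K⁻¹.

(C)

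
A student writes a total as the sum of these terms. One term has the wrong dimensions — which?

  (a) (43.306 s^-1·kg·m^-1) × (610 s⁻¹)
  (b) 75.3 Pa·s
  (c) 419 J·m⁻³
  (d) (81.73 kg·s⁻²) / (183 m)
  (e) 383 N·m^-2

Dimensions:
  (a) [kg·m⁻¹·s⁻¹] · [s⁻¹] = kg·m⁻¹·s⁻²
  (b) Pa·s = N·m⁻²·s = kg·m⁻¹·s⁻¹
  (c) J·m⁻³ = N·m·m⁻³ = kg·m⁻¹·s⁻²
  (d) [kg·s⁻²] / [m] = kg·m⁻¹·s⁻²
  (e) N·m⁻² = kg·m·s⁻²·m⁻² = kg·m⁻¹·s⁻²
All reduce to kg·m⁻¹·s⁻² except (b), which is kg·m⁻¹·s⁻¹.

(b)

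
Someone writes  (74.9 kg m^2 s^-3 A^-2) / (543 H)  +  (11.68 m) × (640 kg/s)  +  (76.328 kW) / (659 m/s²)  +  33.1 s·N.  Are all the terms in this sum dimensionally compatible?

No

In SI base units:
  (74.9 kg m^2 s^-3 A^-2) / (543 H):  [kg·m²·s⁻³·A⁻²] / [kg·m²·s⁻²·A⁻²] = s⁻¹
  (11.68 m) × (640 kg/s):  [m] · [kg·s⁻¹] = kg·m·s⁻¹
  (76.328 kW) / (659 m/s²):  [kg·m²·s⁻³] / [m·s⁻²] = kg·m·s⁻¹
  33.1 s·N:  N·s = kg·m·s⁻²·s = kg·m·s⁻¹
The terms do not share a single dimension (kg·m·s⁻¹ vs s⁻¹).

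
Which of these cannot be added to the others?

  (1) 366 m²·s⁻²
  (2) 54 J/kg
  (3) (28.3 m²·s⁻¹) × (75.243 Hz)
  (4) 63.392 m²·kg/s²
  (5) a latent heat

(4)

Expand each in SI base units:
  (1) m²·s⁻²
  (2) J·kg⁻¹ = N·m·kg⁻¹ = m²·s⁻²
  (3) [m²·s⁻¹] · [s⁻¹] = m²·s⁻²
  (4) kg·m²·s⁻²
  (5) [latent heat] = m²·s⁻²
All reduce to m²·s⁻² except (4), which is kg·m²·s⁻².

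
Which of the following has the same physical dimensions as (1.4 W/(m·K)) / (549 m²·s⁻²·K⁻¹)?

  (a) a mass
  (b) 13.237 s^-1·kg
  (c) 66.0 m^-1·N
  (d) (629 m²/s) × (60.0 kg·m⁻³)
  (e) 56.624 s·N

Reference: [kg·m·s⁻³·K⁻¹] / [m²·s⁻²·K⁻¹] = kg·m⁻¹·s⁻¹.
Each option:
  (a) [mass] = kg
  (b) kg·s⁻¹
  (c) N·m⁻¹ = kg·m·s⁻²·m⁻¹ = kg·s⁻²
  (d) [m²·s⁻¹] · [kg·m⁻³] = kg·m⁻¹·s⁻¹  ← same
  (e) N·s = kg·m·s⁻²·s = kg·m·s⁻¹
Only (d) matches kg·m⁻¹·s⁻¹.

(d)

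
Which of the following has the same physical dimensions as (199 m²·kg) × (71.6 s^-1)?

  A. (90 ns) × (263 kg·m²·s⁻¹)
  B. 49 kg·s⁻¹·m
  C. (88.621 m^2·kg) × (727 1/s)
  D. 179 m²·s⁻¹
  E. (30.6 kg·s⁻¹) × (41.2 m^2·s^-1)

Reference: [kg·m²] · [s⁻¹] = kg·m²·s⁻¹.
Each option:
  A. [s] · [kg·m²·s⁻¹] = kg·m²
  B. kg·m·s⁻¹
  C. [kg·m²] · [s⁻¹] = kg·m²·s⁻¹  ← same
  D. m²·s⁻¹
  E. [kg·s⁻¹] · [m²·s⁻¹] = kg·m²·s⁻²
Only C. matches kg·m²·s⁻¹.

C.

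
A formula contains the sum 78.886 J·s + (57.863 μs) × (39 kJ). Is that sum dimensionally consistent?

Reduce each to base SI dimensions:
  78.886 J·s:  J·s = N·m·s = kg·m²·s⁻¹
  (57.863 μs) × (39 kJ):  [s] · [kg·m²·s⁻²] = kg·m²·s⁻¹
Both are kg·m²·s⁻¹, so they have the same dimensions and can be added.

Yes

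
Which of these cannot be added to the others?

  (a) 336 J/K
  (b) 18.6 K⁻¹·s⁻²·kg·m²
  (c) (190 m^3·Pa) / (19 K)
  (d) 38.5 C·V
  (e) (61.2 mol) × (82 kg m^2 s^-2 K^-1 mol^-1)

(d)

Dimensions:
  (a) J·K⁻¹ = N·m·K⁻¹ = kg·m²·s⁻²·K⁻¹
  (b) kg·m²·s⁻²·K⁻¹
  (c) [kg·m²·s⁻²] / [K] = kg·m²·s⁻²·K⁻¹
  (d) C·V = s·A·J·C⁻¹ = kg·m²·s⁻²
  (e) [mol] · [kg·m²·s⁻²·K⁻¹·mol⁻¹] = kg·m²·s⁻²·K⁻¹
All reduce to kg·m²·s⁻²·K⁻¹ except (d), which is kg·m²·s⁻².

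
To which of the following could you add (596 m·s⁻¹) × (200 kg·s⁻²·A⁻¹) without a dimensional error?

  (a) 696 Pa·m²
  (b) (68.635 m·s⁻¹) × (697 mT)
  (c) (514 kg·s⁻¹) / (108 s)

Reference: [m·s⁻¹] · [kg·s⁻²·A⁻¹] = kg·m·s⁻³·A⁻¹.
Each option:
  (a) Pa·m² = N·m⁻²·m² = kg·m·s⁻²
  (b) [m·s⁻¹] · [kg·s⁻²·A⁻¹] = kg·m·s⁻³·A⁻¹  ← same
  (c) [kg·s⁻¹] / [s] = kg·s⁻²
Only (b) matches kg·m·s⁻³·A⁻¹.

(b)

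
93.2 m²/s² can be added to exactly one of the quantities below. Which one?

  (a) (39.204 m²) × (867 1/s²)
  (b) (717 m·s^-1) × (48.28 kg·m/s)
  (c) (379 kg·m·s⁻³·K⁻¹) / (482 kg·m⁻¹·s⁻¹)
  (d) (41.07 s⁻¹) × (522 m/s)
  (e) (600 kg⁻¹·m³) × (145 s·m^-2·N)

Reference: m²·s⁻².
Each option:
  (a) [m²] · [s⁻²] = m²·s⁻²  ← same
  (b) [m·s⁻¹] · [kg·m·s⁻¹] = kg·m²·s⁻²
  (c) [kg·m·s⁻³·K⁻¹] / [kg·m⁻¹·s⁻¹] = m²·s⁻²·K⁻¹
  (d) [s⁻¹] · [m·s⁻¹] = m·s⁻²
  (e) [kg⁻¹·m³] · [kg·m⁻¹·s⁻¹] = m²·s⁻¹
Only (a) matches m²·s⁻².

(a)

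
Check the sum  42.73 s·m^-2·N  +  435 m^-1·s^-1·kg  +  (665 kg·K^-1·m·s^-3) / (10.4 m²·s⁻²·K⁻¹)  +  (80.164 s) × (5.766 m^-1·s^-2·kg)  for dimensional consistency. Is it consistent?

Yes

Expand each in SI base units:
  42.73 s·m^-2·N:  N·s·m⁻² = kg·m·s⁻²·s·m⁻² = kg·m⁻¹·s⁻¹
  435 m^-1·s^-1·kg:  kg·m⁻¹·s⁻¹
  (665 kg·K^-1·m·s^-3) / (10.4 m²·s⁻²·K⁻¹):  [kg·m·s⁻³·K⁻¹] / [m²·s⁻²·K⁻¹] = kg·m⁻¹·s⁻¹
  (80.164 s) × (5.766 m^-1·s^-2·kg):  [s] · [kg·m⁻¹·s⁻²] = kg·m⁻¹·s⁻¹
Every term reduces to kg·m⁻¹·s⁻¹.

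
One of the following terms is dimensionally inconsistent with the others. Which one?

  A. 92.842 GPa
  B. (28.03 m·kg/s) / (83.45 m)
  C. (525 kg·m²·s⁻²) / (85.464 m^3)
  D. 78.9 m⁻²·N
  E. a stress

Work out the base dimensions of each:
  A. Pa = N·m⁻² = kg·m⁻¹·s⁻²
  B. [kg·m·s⁻¹] / [m] = kg·s⁻¹
  C. [kg·m²·s⁻²] / [m³] = kg·m⁻¹·s⁻²
  D. N·m⁻² = kg·m·s⁻²·m⁻² = kg·m⁻¹·s⁻²
  E. [stress] = kg·m⁻¹·s⁻²
All reduce to kg·m⁻¹·s⁻² except B., which is kg·s⁻¹.

B.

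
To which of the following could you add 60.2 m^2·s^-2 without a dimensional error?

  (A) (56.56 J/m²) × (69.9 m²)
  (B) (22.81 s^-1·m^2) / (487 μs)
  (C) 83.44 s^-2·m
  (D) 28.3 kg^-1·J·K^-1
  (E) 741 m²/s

Reference: m²·s⁻².
Each option:
  (A) [kg·s⁻²] · [m²] = kg·m²·s⁻²
  (B) [m²·s⁻¹] / [s] = m²·s⁻²  ← same
  (C) m·s⁻²
  (D) J·kg⁻¹·K⁻¹ = N·m·kg⁻¹·K⁻¹ = m²·s⁻²·K⁻¹
  (E) m²·s⁻¹
Only (B) matches m²·s⁻².

(B)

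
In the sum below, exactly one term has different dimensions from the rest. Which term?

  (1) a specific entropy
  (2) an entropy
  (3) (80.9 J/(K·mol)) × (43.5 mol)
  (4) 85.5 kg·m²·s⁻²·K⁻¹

(1)

Dimensions:
  (1) [specific entropy] = m²·s⁻²·K⁻¹
  (2) [entropy] = kg·m²·s⁻²·K⁻¹
  (3) [kg·m²·s⁻²·K⁻¹·mol⁻¹] · [mol] = kg·m²·s⁻²·K⁻¹
  (4) kg·m²·s⁻²·K⁻¹
All reduce to kg·m²·s⁻²·K⁻¹ except (1), which is m²·s⁻²·K⁻¹.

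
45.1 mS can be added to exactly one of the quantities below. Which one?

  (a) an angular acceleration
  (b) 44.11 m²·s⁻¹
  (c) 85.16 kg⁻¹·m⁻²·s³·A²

(c)

Reference: S = Ω⁻¹ = kg⁻¹·m⁻²·s³·A².
Each option:
  (a) [angular acceleration] = s⁻²
  (b) m²·s⁻¹
  (c) kg⁻¹·m⁻²·s³·A²  ← same
Only (c) matches kg⁻¹·m⁻²·s³·A².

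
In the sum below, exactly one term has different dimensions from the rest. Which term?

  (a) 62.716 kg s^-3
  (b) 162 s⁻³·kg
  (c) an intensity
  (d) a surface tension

(d)

In SI base units:
  (a) kg·s⁻³
  (b) kg·s⁻³
  (c) [intensity] = kg·s⁻³
  (d) [surface tension] = kg·s⁻²
All reduce to kg·s⁻³ except (d), which is kg·s⁻².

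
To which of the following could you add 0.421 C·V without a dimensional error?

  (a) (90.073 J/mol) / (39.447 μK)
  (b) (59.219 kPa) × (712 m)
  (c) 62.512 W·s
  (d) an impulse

Reference: C·V = s·A·J·C⁻¹ = kg·m²·s⁻².
Each option:
  (a) [kg·m²·s⁻²·mol⁻¹] / [K] = kg·m²·s⁻²·K⁻¹·mol⁻¹
  (b) [kg·m⁻¹·s⁻²] · [m] = kg·s⁻²
  (c) W·s = J·s⁻¹·s = kg·m²·s⁻²  ← same
  (d) [impulse] = kg·m·s⁻¹
Only (c) matches kg·m²·s⁻².

(c)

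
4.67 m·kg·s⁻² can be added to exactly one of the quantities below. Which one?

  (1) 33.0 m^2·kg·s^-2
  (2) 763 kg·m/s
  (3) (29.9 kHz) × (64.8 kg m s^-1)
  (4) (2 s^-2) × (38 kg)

Reference: kg·m·s⁻².
Each option:
  (1) kg·m²·s⁻²
  (2) kg·m·s⁻¹
  (3) [s⁻¹] · [kg·m·s⁻¹] = kg·m·s⁻²  ← same
  (4) [s⁻²] · [kg] = kg·s⁻²
Only (3) matches kg·m·s⁻².

(3)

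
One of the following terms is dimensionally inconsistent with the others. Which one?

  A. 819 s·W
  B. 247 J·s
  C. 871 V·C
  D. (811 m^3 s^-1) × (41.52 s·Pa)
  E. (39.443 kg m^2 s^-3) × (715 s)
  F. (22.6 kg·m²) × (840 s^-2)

Reduce each to base SI dimensions:
  A. W·s = J·s⁻¹·s = kg·m²·s⁻²
  B. J·s = N·m·s = kg·m²·s⁻¹
  C. C·V = s·A·J·C⁻¹ = kg·m²·s⁻²
  D. [m³·s⁻¹] · [kg·m⁻¹·s⁻¹] = kg·m²·s⁻²
  E. [kg·m²·s⁻³] · [s] = kg·m²·s⁻²
  F. [kg·m²] · [s⁻²] = kg·m²·s⁻²
All reduce to kg·m²·s⁻² except B., which is kg·m²·s⁻¹.

B.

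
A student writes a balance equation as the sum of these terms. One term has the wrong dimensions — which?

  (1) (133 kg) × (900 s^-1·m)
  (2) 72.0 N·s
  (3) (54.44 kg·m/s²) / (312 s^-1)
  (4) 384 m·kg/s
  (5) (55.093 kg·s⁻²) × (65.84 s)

(5)

Expand each in SI base units:
  (1) [kg] · [m·s⁻¹] = kg·m·s⁻¹
  (2) N·s = kg·m·s⁻²·s = kg·m·s⁻¹
  (3) [kg·m·s⁻²] / [s⁻¹] = kg·m·s⁻¹
  (4) kg·m·s⁻¹
  (5) [kg·s⁻²] · [s] = kg·s⁻¹
All reduce to kg·m·s⁻¹ except (5), which is kg·s⁻¹.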